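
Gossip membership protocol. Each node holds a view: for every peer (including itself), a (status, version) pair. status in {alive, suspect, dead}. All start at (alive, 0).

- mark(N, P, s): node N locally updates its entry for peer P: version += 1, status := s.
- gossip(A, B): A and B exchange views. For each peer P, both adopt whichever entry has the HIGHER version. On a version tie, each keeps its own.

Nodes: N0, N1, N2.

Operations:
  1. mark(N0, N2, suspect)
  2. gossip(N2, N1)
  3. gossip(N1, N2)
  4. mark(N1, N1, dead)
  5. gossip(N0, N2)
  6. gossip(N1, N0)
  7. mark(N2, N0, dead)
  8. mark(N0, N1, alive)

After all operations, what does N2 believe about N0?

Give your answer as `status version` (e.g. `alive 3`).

Op 1: N0 marks N2=suspect -> (suspect,v1)
Op 2: gossip N2<->N1 -> N2.N0=(alive,v0) N2.N1=(alive,v0) N2.N2=(alive,v0) | N1.N0=(alive,v0) N1.N1=(alive,v0) N1.N2=(alive,v0)
Op 3: gossip N1<->N2 -> N1.N0=(alive,v0) N1.N1=(alive,v0) N1.N2=(alive,v0) | N2.N0=(alive,v0) N2.N1=(alive,v0) N2.N2=(alive,v0)
Op 4: N1 marks N1=dead -> (dead,v1)
Op 5: gossip N0<->N2 -> N0.N0=(alive,v0) N0.N1=(alive,v0) N0.N2=(suspect,v1) | N2.N0=(alive,v0) N2.N1=(alive,v0) N2.N2=(suspect,v1)
Op 6: gossip N1<->N0 -> N1.N0=(alive,v0) N1.N1=(dead,v1) N1.N2=(suspect,v1) | N0.N0=(alive,v0) N0.N1=(dead,v1) N0.N2=(suspect,v1)
Op 7: N2 marks N0=dead -> (dead,v1)
Op 8: N0 marks N1=alive -> (alive,v2)

Answer: dead 1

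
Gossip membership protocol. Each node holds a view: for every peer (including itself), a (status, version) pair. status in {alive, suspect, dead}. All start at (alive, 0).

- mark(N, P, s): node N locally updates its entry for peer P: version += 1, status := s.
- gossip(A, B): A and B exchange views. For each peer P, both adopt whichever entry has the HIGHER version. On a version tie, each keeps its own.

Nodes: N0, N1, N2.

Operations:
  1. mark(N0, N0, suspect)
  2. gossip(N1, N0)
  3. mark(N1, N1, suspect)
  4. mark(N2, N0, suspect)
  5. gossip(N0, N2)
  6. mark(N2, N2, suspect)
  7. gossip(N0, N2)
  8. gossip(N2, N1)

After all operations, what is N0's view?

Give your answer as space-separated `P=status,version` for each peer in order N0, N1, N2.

Answer: N0=suspect,1 N1=alive,0 N2=suspect,1

Derivation:
Op 1: N0 marks N0=suspect -> (suspect,v1)
Op 2: gossip N1<->N0 -> N1.N0=(suspect,v1) N1.N1=(alive,v0) N1.N2=(alive,v0) | N0.N0=(suspect,v1) N0.N1=(alive,v0) N0.N2=(alive,v0)
Op 3: N1 marks N1=suspect -> (suspect,v1)
Op 4: N2 marks N0=suspect -> (suspect,v1)
Op 5: gossip N0<->N2 -> N0.N0=(suspect,v1) N0.N1=(alive,v0) N0.N2=(alive,v0) | N2.N0=(suspect,v1) N2.N1=(alive,v0) N2.N2=(alive,v0)
Op 6: N2 marks N2=suspect -> (suspect,v1)
Op 7: gossip N0<->N2 -> N0.N0=(suspect,v1) N0.N1=(alive,v0) N0.N2=(suspect,v1) | N2.N0=(suspect,v1) N2.N1=(alive,v0) N2.N2=(suspect,v1)
Op 8: gossip N2<->N1 -> N2.N0=(suspect,v1) N2.N1=(suspect,v1) N2.N2=(suspect,v1) | N1.N0=(suspect,v1) N1.N1=(suspect,v1) N1.N2=(suspect,v1)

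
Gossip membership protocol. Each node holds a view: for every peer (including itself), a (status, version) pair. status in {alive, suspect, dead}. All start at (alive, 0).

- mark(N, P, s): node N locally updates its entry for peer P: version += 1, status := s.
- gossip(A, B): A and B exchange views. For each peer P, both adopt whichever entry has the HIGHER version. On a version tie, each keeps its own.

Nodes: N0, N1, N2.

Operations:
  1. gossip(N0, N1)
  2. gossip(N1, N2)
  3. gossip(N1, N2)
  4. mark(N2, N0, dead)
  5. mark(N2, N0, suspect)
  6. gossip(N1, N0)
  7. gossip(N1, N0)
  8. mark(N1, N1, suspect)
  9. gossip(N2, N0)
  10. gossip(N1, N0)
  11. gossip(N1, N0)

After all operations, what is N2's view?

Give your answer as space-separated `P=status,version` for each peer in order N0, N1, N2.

Answer: N0=suspect,2 N1=alive,0 N2=alive,0

Derivation:
Op 1: gossip N0<->N1 -> N0.N0=(alive,v0) N0.N1=(alive,v0) N0.N2=(alive,v0) | N1.N0=(alive,v0) N1.N1=(alive,v0) N1.N2=(alive,v0)
Op 2: gossip N1<->N2 -> N1.N0=(alive,v0) N1.N1=(alive,v0) N1.N2=(alive,v0) | N2.N0=(alive,v0) N2.N1=(alive,v0) N2.N2=(alive,v0)
Op 3: gossip N1<->N2 -> N1.N0=(alive,v0) N1.N1=(alive,v0) N1.N2=(alive,v0) | N2.N0=(alive,v0) N2.N1=(alive,v0) N2.N2=(alive,v0)
Op 4: N2 marks N0=dead -> (dead,v1)
Op 5: N2 marks N0=suspect -> (suspect,v2)
Op 6: gossip N1<->N0 -> N1.N0=(alive,v0) N1.N1=(alive,v0) N1.N2=(alive,v0) | N0.N0=(alive,v0) N0.N1=(alive,v0) N0.N2=(alive,v0)
Op 7: gossip N1<->N0 -> N1.N0=(alive,v0) N1.N1=(alive,v0) N1.N2=(alive,v0) | N0.N0=(alive,v0) N0.N1=(alive,v0) N0.N2=(alive,v0)
Op 8: N1 marks N1=suspect -> (suspect,v1)
Op 9: gossip N2<->N0 -> N2.N0=(suspect,v2) N2.N1=(alive,v0) N2.N2=(alive,v0) | N0.N0=(suspect,v2) N0.N1=(alive,v0) N0.N2=(alive,v0)
Op 10: gossip N1<->N0 -> N1.N0=(suspect,v2) N1.N1=(suspect,v1) N1.N2=(alive,v0) | N0.N0=(suspect,v2) N0.N1=(suspect,v1) N0.N2=(alive,v0)
Op 11: gossip N1<->N0 -> N1.N0=(suspect,v2) N1.N1=(suspect,v1) N1.N2=(alive,v0) | N0.N0=(suspect,v2) N0.N1=(suspect,v1) N0.N2=(alive,v0)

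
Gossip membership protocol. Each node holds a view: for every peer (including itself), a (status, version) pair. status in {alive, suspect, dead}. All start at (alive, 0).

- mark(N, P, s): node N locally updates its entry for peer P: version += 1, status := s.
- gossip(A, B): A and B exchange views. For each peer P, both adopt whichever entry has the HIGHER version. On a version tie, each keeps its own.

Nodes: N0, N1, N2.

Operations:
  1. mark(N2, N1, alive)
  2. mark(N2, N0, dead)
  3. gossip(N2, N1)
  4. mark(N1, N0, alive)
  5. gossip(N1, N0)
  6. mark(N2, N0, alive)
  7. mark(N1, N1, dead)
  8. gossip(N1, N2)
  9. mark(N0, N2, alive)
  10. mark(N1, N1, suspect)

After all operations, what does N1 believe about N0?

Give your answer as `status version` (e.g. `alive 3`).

Op 1: N2 marks N1=alive -> (alive,v1)
Op 2: N2 marks N0=dead -> (dead,v1)
Op 3: gossip N2<->N1 -> N2.N0=(dead,v1) N2.N1=(alive,v1) N2.N2=(alive,v0) | N1.N0=(dead,v1) N1.N1=(alive,v1) N1.N2=(alive,v0)
Op 4: N1 marks N0=alive -> (alive,v2)
Op 5: gossip N1<->N0 -> N1.N0=(alive,v2) N1.N1=(alive,v1) N1.N2=(alive,v0) | N0.N0=(alive,v2) N0.N1=(alive,v1) N0.N2=(alive,v0)
Op 6: N2 marks N0=alive -> (alive,v2)
Op 7: N1 marks N1=dead -> (dead,v2)
Op 8: gossip N1<->N2 -> N1.N0=(alive,v2) N1.N1=(dead,v2) N1.N2=(alive,v0) | N2.N0=(alive,v2) N2.N1=(dead,v2) N2.N2=(alive,v0)
Op 9: N0 marks N2=alive -> (alive,v1)
Op 10: N1 marks N1=suspect -> (suspect,v3)

Answer: alive 2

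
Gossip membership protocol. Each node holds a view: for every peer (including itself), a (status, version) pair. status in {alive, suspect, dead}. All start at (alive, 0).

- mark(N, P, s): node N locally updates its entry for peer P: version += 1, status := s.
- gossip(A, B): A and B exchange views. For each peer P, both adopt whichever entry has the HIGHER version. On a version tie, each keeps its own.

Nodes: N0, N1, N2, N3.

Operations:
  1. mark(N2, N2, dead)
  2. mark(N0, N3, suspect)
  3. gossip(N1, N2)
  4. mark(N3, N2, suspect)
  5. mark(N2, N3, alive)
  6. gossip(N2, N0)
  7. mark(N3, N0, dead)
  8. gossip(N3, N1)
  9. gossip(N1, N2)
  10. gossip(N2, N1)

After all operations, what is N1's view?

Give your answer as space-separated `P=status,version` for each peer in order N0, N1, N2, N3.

Op 1: N2 marks N2=dead -> (dead,v1)
Op 2: N0 marks N3=suspect -> (suspect,v1)
Op 3: gossip N1<->N2 -> N1.N0=(alive,v0) N1.N1=(alive,v0) N1.N2=(dead,v1) N1.N3=(alive,v0) | N2.N0=(alive,v0) N2.N1=(alive,v0) N2.N2=(dead,v1) N2.N3=(alive,v0)
Op 4: N3 marks N2=suspect -> (suspect,v1)
Op 5: N2 marks N3=alive -> (alive,v1)
Op 6: gossip N2<->N0 -> N2.N0=(alive,v0) N2.N1=(alive,v0) N2.N2=(dead,v1) N2.N3=(alive,v1) | N0.N0=(alive,v0) N0.N1=(alive,v0) N0.N2=(dead,v1) N0.N3=(suspect,v1)
Op 7: N3 marks N0=dead -> (dead,v1)
Op 8: gossip N3<->N1 -> N3.N0=(dead,v1) N3.N1=(alive,v0) N3.N2=(suspect,v1) N3.N3=(alive,v0) | N1.N0=(dead,v1) N1.N1=(alive,v0) N1.N2=(dead,v1) N1.N3=(alive,v0)
Op 9: gossip N1<->N2 -> N1.N0=(dead,v1) N1.N1=(alive,v0) N1.N2=(dead,v1) N1.N3=(alive,v1) | N2.N0=(dead,v1) N2.N1=(alive,v0) N2.N2=(dead,v1) N2.N3=(alive,v1)
Op 10: gossip N2<->N1 -> N2.N0=(dead,v1) N2.N1=(alive,v0) N2.N2=(dead,v1) N2.N3=(alive,v1) | N1.N0=(dead,v1) N1.N1=(alive,v0) N1.N2=(dead,v1) N1.N3=(alive,v1)

Answer: N0=dead,1 N1=alive,0 N2=dead,1 N3=alive,1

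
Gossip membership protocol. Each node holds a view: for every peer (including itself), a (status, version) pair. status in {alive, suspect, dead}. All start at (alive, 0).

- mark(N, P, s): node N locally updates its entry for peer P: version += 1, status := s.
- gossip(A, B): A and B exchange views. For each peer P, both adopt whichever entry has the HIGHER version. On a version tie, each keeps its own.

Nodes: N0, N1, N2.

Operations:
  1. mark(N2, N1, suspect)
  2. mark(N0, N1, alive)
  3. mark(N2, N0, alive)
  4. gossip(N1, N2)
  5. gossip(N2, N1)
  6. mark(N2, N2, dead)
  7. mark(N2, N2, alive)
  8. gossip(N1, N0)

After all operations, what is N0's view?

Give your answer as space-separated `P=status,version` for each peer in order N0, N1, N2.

Answer: N0=alive,1 N1=alive,1 N2=alive,0

Derivation:
Op 1: N2 marks N1=suspect -> (suspect,v1)
Op 2: N0 marks N1=alive -> (alive,v1)
Op 3: N2 marks N0=alive -> (alive,v1)
Op 4: gossip N1<->N2 -> N1.N0=(alive,v1) N1.N1=(suspect,v1) N1.N2=(alive,v0) | N2.N0=(alive,v1) N2.N1=(suspect,v1) N2.N2=(alive,v0)
Op 5: gossip N2<->N1 -> N2.N0=(alive,v1) N2.N1=(suspect,v1) N2.N2=(alive,v0) | N1.N0=(alive,v1) N1.N1=(suspect,v1) N1.N2=(alive,v0)
Op 6: N2 marks N2=dead -> (dead,v1)
Op 7: N2 marks N2=alive -> (alive,v2)
Op 8: gossip N1<->N0 -> N1.N0=(alive,v1) N1.N1=(suspect,v1) N1.N2=(alive,v0) | N0.N0=(alive,v1) N0.N1=(alive,v1) N0.N2=(alive,v0)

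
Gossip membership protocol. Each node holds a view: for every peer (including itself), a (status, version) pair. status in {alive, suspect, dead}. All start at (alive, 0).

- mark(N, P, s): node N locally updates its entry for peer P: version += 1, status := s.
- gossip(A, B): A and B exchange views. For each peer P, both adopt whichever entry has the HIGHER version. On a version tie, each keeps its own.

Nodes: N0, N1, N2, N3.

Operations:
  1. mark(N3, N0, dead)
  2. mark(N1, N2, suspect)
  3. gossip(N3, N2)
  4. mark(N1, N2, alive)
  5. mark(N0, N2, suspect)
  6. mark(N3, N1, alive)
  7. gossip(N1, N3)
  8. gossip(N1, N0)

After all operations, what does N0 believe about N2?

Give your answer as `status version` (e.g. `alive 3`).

Op 1: N3 marks N0=dead -> (dead,v1)
Op 2: N1 marks N2=suspect -> (suspect,v1)
Op 3: gossip N3<->N2 -> N3.N0=(dead,v1) N3.N1=(alive,v0) N3.N2=(alive,v0) N3.N3=(alive,v0) | N2.N0=(dead,v1) N2.N1=(alive,v0) N2.N2=(alive,v0) N2.N3=(alive,v0)
Op 4: N1 marks N2=alive -> (alive,v2)
Op 5: N0 marks N2=suspect -> (suspect,v1)
Op 6: N3 marks N1=alive -> (alive,v1)
Op 7: gossip N1<->N3 -> N1.N0=(dead,v1) N1.N1=(alive,v1) N1.N2=(alive,v2) N1.N3=(alive,v0) | N3.N0=(dead,v1) N3.N1=(alive,v1) N3.N2=(alive,v2) N3.N3=(alive,v0)
Op 8: gossip N1<->N0 -> N1.N0=(dead,v1) N1.N1=(alive,v1) N1.N2=(alive,v2) N1.N3=(alive,v0) | N0.N0=(dead,v1) N0.N1=(alive,v1) N0.N2=(alive,v2) N0.N3=(alive,v0)

Answer: alive 2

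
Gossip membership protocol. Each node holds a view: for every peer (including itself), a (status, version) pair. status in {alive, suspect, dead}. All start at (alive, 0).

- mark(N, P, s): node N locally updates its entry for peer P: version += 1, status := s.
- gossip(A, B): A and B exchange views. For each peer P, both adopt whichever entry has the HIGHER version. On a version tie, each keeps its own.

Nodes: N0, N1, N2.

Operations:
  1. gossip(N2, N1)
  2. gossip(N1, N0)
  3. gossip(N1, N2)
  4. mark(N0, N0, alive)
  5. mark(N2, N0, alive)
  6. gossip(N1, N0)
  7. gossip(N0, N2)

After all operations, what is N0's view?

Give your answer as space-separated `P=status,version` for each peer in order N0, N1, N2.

Op 1: gossip N2<->N1 -> N2.N0=(alive,v0) N2.N1=(alive,v0) N2.N2=(alive,v0) | N1.N0=(alive,v0) N1.N1=(alive,v0) N1.N2=(alive,v0)
Op 2: gossip N1<->N0 -> N1.N0=(alive,v0) N1.N1=(alive,v0) N1.N2=(alive,v0) | N0.N0=(alive,v0) N0.N1=(alive,v0) N0.N2=(alive,v0)
Op 3: gossip N1<->N2 -> N1.N0=(alive,v0) N1.N1=(alive,v0) N1.N2=(alive,v0) | N2.N0=(alive,v0) N2.N1=(alive,v0) N2.N2=(alive,v0)
Op 4: N0 marks N0=alive -> (alive,v1)
Op 5: N2 marks N0=alive -> (alive,v1)
Op 6: gossip N1<->N0 -> N1.N0=(alive,v1) N1.N1=(alive,v0) N1.N2=(alive,v0) | N0.N0=(alive,v1) N0.N1=(alive,v0) N0.N2=(alive,v0)
Op 7: gossip N0<->N2 -> N0.N0=(alive,v1) N0.N1=(alive,v0) N0.N2=(alive,v0) | N2.N0=(alive,v1) N2.N1=(alive,v0) N2.N2=(alive,v0)

Answer: N0=alive,1 N1=alive,0 N2=alive,0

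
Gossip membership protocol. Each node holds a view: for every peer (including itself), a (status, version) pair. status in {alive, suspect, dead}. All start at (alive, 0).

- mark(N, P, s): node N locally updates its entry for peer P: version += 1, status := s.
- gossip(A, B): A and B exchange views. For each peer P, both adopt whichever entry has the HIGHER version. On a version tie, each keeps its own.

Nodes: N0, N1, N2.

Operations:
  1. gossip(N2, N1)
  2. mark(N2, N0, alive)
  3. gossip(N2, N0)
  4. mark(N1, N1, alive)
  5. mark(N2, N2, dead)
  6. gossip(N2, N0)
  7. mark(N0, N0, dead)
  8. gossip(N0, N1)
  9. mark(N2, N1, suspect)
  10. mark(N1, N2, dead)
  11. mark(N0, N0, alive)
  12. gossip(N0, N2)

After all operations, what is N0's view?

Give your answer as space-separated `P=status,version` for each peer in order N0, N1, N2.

Answer: N0=alive,3 N1=alive,1 N2=dead,1

Derivation:
Op 1: gossip N2<->N1 -> N2.N0=(alive,v0) N2.N1=(alive,v0) N2.N2=(alive,v0) | N1.N0=(alive,v0) N1.N1=(alive,v0) N1.N2=(alive,v0)
Op 2: N2 marks N0=alive -> (alive,v1)
Op 3: gossip N2<->N0 -> N2.N0=(alive,v1) N2.N1=(alive,v0) N2.N2=(alive,v0) | N0.N0=(alive,v1) N0.N1=(alive,v0) N0.N2=(alive,v0)
Op 4: N1 marks N1=alive -> (alive,v1)
Op 5: N2 marks N2=dead -> (dead,v1)
Op 6: gossip N2<->N0 -> N2.N0=(alive,v1) N2.N1=(alive,v0) N2.N2=(dead,v1) | N0.N0=(alive,v1) N0.N1=(alive,v0) N0.N2=(dead,v1)
Op 7: N0 marks N0=dead -> (dead,v2)
Op 8: gossip N0<->N1 -> N0.N0=(dead,v2) N0.N1=(alive,v1) N0.N2=(dead,v1) | N1.N0=(dead,v2) N1.N1=(alive,v1) N1.N2=(dead,v1)
Op 9: N2 marks N1=suspect -> (suspect,v1)
Op 10: N1 marks N2=dead -> (dead,v2)
Op 11: N0 marks N0=alive -> (alive,v3)
Op 12: gossip N0<->N2 -> N0.N0=(alive,v3) N0.N1=(alive,v1) N0.N2=(dead,v1) | N2.N0=(alive,v3) N2.N1=(suspect,v1) N2.N2=(dead,v1)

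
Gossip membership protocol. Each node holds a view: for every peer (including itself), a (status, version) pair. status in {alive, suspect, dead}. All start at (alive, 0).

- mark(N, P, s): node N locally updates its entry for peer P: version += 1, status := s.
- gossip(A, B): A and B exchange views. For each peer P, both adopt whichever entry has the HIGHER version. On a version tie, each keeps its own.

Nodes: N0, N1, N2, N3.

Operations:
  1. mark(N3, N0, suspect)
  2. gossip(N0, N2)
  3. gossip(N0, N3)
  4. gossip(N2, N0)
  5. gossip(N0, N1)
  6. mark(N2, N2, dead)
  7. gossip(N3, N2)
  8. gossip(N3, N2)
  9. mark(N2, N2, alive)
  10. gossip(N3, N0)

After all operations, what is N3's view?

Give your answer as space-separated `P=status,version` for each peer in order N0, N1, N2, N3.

Op 1: N3 marks N0=suspect -> (suspect,v1)
Op 2: gossip N0<->N2 -> N0.N0=(alive,v0) N0.N1=(alive,v0) N0.N2=(alive,v0) N0.N3=(alive,v0) | N2.N0=(alive,v0) N2.N1=(alive,v0) N2.N2=(alive,v0) N2.N3=(alive,v0)
Op 3: gossip N0<->N3 -> N0.N0=(suspect,v1) N0.N1=(alive,v0) N0.N2=(alive,v0) N0.N3=(alive,v0) | N3.N0=(suspect,v1) N3.N1=(alive,v0) N3.N2=(alive,v0) N3.N3=(alive,v0)
Op 4: gossip N2<->N0 -> N2.N0=(suspect,v1) N2.N1=(alive,v0) N2.N2=(alive,v0) N2.N3=(alive,v0) | N0.N0=(suspect,v1) N0.N1=(alive,v0) N0.N2=(alive,v0) N0.N3=(alive,v0)
Op 5: gossip N0<->N1 -> N0.N0=(suspect,v1) N0.N1=(alive,v0) N0.N2=(alive,v0) N0.N3=(alive,v0) | N1.N0=(suspect,v1) N1.N1=(alive,v0) N1.N2=(alive,v0) N1.N3=(alive,v0)
Op 6: N2 marks N2=dead -> (dead,v1)
Op 7: gossip N3<->N2 -> N3.N0=(suspect,v1) N3.N1=(alive,v0) N3.N2=(dead,v1) N3.N3=(alive,v0) | N2.N0=(suspect,v1) N2.N1=(alive,v0) N2.N2=(dead,v1) N2.N3=(alive,v0)
Op 8: gossip N3<->N2 -> N3.N0=(suspect,v1) N3.N1=(alive,v0) N3.N2=(dead,v1) N3.N3=(alive,v0) | N2.N0=(suspect,v1) N2.N1=(alive,v0) N2.N2=(dead,v1) N2.N3=(alive,v0)
Op 9: N2 marks N2=alive -> (alive,v2)
Op 10: gossip N3<->N0 -> N3.N0=(suspect,v1) N3.N1=(alive,v0) N3.N2=(dead,v1) N3.N3=(alive,v0) | N0.N0=(suspect,v1) N0.N1=(alive,v0) N0.N2=(dead,v1) N0.N3=(alive,v0)

Answer: N0=suspect,1 N1=alive,0 N2=dead,1 N3=alive,0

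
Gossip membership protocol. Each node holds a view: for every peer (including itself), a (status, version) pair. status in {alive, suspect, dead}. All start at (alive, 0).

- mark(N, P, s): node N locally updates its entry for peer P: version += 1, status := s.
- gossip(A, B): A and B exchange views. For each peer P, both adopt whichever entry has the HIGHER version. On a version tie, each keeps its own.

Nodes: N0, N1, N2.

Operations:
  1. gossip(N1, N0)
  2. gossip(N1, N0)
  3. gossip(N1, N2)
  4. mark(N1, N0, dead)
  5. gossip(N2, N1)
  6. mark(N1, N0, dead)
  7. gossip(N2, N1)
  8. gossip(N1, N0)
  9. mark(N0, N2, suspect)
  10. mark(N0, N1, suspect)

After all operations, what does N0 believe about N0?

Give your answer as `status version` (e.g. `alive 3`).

Op 1: gossip N1<->N0 -> N1.N0=(alive,v0) N1.N1=(alive,v0) N1.N2=(alive,v0) | N0.N0=(alive,v0) N0.N1=(alive,v0) N0.N2=(alive,v0)
Op 2: gossip N1<->N0 -> N1.N0=(alive,v0) N1.N1=(alive,v0) N1.N2=(alive,v0) | N0.N0=(alive,v0) N0.N1=(alive,v0) N0.N2=(alive,v0)
Op 3: gossip N1<->N2 -> N1.N0=(alive,v0) N1.N1=(alive,v0) N1.N2=(alive,v0) | N2.N0=(alive,v0) N2.N1=(alive,v0) N2.N2=(alive,v0)
Op 4: N1 marks N0=dead -> (dead,v1)
Op 5: gossip N2<->N1 -> N2.N0=(dead,v1) N2.N1=(alive,v0) N2.N2=(alive,v0) | N1.N0=(dead,v1) N1.N1=(alive,v0) N1.N2=(alive,v0)
Op 6: N1 marks N0=dead -> (dead,v2)
Op 7: gossip N2<->N1 -> N2.N0=(dead,v2) N2.N1=(alive,v0) N2.N2=(alive,v0) | N1.N0=(dead,v2) N1.N1=(alive,v0) N1.N2=(alive,v0)
Op 8: gossip N1<->N0 -> N1.N0=(dead,v2) N1.N1=(alive,v0) N1.N2=(alive,v0) | N0.N0=(dead,v2) N0.N1=(alive,v0) N0.N2=(alive,v0)
Op 9: N0 marks N2=suspect -> (suspect,v1)
Op 10: N0 marks N1=suspect -> (suspect,v1)

Answer: dead 2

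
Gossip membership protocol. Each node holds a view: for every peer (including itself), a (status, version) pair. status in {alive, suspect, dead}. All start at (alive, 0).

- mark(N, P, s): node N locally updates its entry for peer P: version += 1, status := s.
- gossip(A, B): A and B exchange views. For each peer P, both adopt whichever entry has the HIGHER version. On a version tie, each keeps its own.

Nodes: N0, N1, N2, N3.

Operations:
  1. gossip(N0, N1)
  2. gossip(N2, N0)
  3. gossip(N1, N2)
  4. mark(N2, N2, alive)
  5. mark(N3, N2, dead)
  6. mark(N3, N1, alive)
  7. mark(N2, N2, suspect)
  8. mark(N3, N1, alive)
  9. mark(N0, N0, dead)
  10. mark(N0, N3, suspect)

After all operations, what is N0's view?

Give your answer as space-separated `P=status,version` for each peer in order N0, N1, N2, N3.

Op 1: gossip N0<->N1 -> N0.N0=(alive,v0) N0.N1=(alive,v0) N0.N2=(alive,v0) N0.N3=(alive,v0) | N1.N0=(alive,v0) N1.N1=(alive,v0) N1.N2=(alive,v0) N1.N3=(alive,v0)
Op 2: gossip N2<->N0 -> N2.N0=(alive,v0) N2.N1=(alive,v0) N2.N2=(alive,v0) N2.N3=(alive,v0) | N0.N0=(alive,v0) N0.N1=(alive,v0) N0.N2=(alive,v0) N0.N3=(alive,v0)
Op 3: gossip N1<->N2 -> N1.N0=(alive,v0) N1.N1=(alive,v0) N1.N2=(alive,v0) N1.N3=(alive,v0) | N2.N0=(alive,v0) N2.N1=(alive,v0) N2.N2=(alive,v0) N2.N3=(alive,v0)
Op 4: N2 marks N2=alive -> (alive,v1)
Op 5: N3 marks N2=dead -> (dead,v1)
Op 6: N3 marks N1=alive -> (alive,v1)
Op 7: N2 marks N2=suspect -> (suspect,v2)
Op 8: N3 marks N1=alive -> (alive,v2)
Op 9: N0 marks N0=dead -> (dead,v1)
Op 10: N0 marks N3=suspect -> (suspect,v1)

Answer: N0=dead,1 N1=alive,0 N2=alive,0 N3=suspect,1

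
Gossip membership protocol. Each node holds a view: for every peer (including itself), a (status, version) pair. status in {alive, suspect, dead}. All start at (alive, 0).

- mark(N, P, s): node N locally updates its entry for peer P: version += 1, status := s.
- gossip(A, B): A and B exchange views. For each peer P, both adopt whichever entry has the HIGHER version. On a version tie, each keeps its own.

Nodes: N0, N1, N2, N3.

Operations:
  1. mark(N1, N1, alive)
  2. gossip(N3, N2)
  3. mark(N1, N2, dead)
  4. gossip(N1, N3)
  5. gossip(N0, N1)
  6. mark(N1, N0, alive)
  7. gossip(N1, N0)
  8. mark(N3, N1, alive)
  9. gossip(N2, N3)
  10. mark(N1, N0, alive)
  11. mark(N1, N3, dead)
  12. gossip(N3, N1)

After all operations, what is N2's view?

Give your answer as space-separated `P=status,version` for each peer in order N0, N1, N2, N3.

Op 1: N1 marks N1=alive -> (alive,v1)
Op 2: gossip N3<->N2 -> N3.N0=(alive,v0) N3.N1=(alive,v0) N3.N2=(alive,v0) N3.N3=(alive,v0) | N2.N0=(alive,v0) N2.N1=(alive,v0) N2.N2=(alive,v0) N2.N3=(alive,v0)
Op 3: N1 marks N2=dead -> (dead,v1)
Op 4: gossip N1<->N3 -> N1.N0=(alive,v0) N1.N1=(alive,v1) N1.N2=(dead,v1) N1.N3=(alive,v0) | N3.N0=(alive,v0) N3.N1=(alive,v1) N3.N2=(dead,v1) N3.N3=(alive,v0)
Op 5: gossip N0<->N1 -> N0.N0=(alive,v0) N0.N1=(alive,v1) N0.N2=(dead,v1) N0.N3=(alive,v0) | N1.N0=(alive,v0) N1.N1=(alive,v1) N1.N2=(dead,v1) N1.N3=(alive,v0)
Op 6: N1 marks N0=alive -> (alive,v1)
Op 7: gossip N1<->N0 -> N1.N0=(alive,v1) N1.N1=(alive,v1) N1.N2=(dead,v1) N1.N3=(alive,v0) | N0.N0=(alive,v1) N0.N1=(alive,v1) N0.N2=(dead,v1) N0.N3=(alive,v0)
Op 8: N3 marks N1=alive -> (alive,v2)
Op 9: gossip N2<->N3 -> N2.N0=(alive,v0) N2.N1=(alive,v2) N2.N2=(dead,v1) N2.N3=(alive,v0) | N3.N0=(alive,v0) N3.N1=(alive,v2) N3.N2=(dead,v1) N3.N3=(alive,v0)
Op 10: N1 marks N0=alive -> (alive,v2)
Op 11: N1 marks N3=dead -> (dead,v1)
Op 12: gossip N3<->N1 -> N3.N0=(alive,v2) N3.N1=(alive,v2) N3.N2=(dead,v1) N3.N3=(dead,v1) | N1.N0=(alive,v2) N1.N1=(alive,v2) N1.N2=(dead,v1) N1.N3=(dead,v1)

Answer: N0=alive,0 N1=alive,2 N2=dead,1 N3=alive,0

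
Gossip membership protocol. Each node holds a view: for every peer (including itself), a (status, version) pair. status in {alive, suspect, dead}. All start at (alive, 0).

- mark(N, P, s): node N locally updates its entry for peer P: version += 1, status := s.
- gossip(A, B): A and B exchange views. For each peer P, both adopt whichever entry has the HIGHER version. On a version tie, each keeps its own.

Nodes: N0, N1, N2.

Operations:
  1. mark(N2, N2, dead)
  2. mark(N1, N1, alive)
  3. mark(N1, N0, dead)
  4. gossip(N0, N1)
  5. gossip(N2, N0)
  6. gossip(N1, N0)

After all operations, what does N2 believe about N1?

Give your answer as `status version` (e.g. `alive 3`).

Answer: alive 1

Derivation:
Op 1: N2 marks N2=dead -> (dead,v1)
Op 2: N1 marks N1=alive -> (alive,v1)
Op 3: N1 marks N0=dead -> (dead,v1)
Op 4: gossip N0<->N1 -> N0.N0=(dead,v1) N0.N1=(alive,v1) N0.N2=(alive,v0) | N1.N0=(dead,v1) N1.N1=(alive,v1) N1.N2=(alive,v0)
Op 5: gossip N2<->N0 -> N2.N0=(dead,v1) N2.N1=(alive,v1) N2.N2=(dead,v1) | N0.N0=(dead,v1) N0.N1=(alive,v1) N0.N2=(dead,v1)
Op 6: gossip N1<->N0 -> N1.N0=(dead,v1) N1.N1=(alive,v1) N1.N2=(dead,v1) | N0.N0=(dead,v1) N0.N1=(alive,v1) N0.N2=(dead,v1)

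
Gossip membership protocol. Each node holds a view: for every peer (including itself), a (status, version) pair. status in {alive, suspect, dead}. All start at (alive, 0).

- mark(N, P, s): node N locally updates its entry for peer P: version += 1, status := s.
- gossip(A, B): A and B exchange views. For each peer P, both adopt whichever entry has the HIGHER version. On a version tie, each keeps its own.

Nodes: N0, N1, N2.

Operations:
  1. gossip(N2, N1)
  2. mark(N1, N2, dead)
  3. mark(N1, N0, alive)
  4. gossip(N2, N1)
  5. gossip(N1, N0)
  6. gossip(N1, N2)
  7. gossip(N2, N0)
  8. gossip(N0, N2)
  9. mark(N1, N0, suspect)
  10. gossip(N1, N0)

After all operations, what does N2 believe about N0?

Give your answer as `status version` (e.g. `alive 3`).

Answer: alive 1

Derivation:
Op 1: gossip N2<->N1 -> N2.N0=(alive,v0) N2.N1=(alive,v0) N2.N2=(alive,v0) | N1.N0=(alive,v0) N1.N1=(alive,v0) N1.N2=(alive,v0)
Op 2: N1 marks N2=dead -> (dead,v1)
Op 3: N1 marks N0=alive -> (alive,v1)
Op 4: gossip N2<->N1 -> N2.N0=(alive,v1) N2.N1=(alive,v0) N2.N2=(dead,v1) | N1.N0=(alive,v1) N1.N1=(alive,v0) N1.N2=(dead,v1)
Op 5: gossip N1<->N0 -> N1.N0=(alive,v1) N1.N1=(alive,v0) N1.N2=(dead,v1) | N0.N0=(alive,v1) N0.N1=(alive,v0) N0.N2=(dead,v1)
Op 6: gossip N1<->N2 -> N1.N0=(alive,v1) N1.N1=(alive,v0) N1.N2=(dead,v1) | N2.N0=(alive,v1) N2.N1=(alive,v0) N2.N2=(dead,v1)
Op 7: gossip N2<->N0 -> N2.N0=(alive,v1) N2.N1=(alive,v0) N2.N2=(dead,v1) | N0.N0=(alive,v1) N0.N1=(alive,v0) N0.N2=(dead,v1)
Op 8: gossip N0<->N2 -> N0.N0=(alive,v1) N0.N1=(alive,v0) N0.N2=(dead,v1) | N2.N0=(alive,v1) N2.N1=(alive,v0) N2.N2=(dead,v1)
Op 9: N1 marks N0=suspect -> (suspect,v2)
Op 10: gossip N1<->N0 -> N1.N0=(suspect,v2) N1.N1=(alive,v0) N1.N2=(dead,v1) | N0.N0=(suspect,v2) N0.N1=(alive,v0) N0.N2=(dead,v1)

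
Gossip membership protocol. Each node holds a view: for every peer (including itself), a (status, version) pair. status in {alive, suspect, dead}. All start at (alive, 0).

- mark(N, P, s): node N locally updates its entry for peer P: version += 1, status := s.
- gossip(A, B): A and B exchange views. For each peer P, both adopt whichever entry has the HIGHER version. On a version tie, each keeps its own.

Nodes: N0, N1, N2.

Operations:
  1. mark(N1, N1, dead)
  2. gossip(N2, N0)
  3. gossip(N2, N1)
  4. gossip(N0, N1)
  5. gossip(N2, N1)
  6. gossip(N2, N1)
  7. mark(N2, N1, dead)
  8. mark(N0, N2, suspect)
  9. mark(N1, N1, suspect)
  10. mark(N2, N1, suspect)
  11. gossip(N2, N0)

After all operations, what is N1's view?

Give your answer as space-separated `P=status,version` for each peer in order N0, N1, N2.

Answer: N0=alive,0 N1=suspect,2 N2=alive,0

Derivation:
Op 1: N1 marks N1=dead -> (dead,v1)
Op 2: gossip N2<->N0 -> N2.N0=(alive,v0) N2.N1=(alive,v0) N2.N2=(alive,v0) | N0.N0=(alive,v0) N0.N1=(alive,v0) N0.N2=(alive,v0)
Op 3: gossip N2<->N1 -> N2.N0=(alive,v0) N2.N1=(dead,v1) N2.N2=(alive,v0) | N1.N0=(alive,v0) N1.N1=(dead,v1) N1.N2=(alive,v0)
Op 4: gossip N0<->N1 -> N0.N0=(alive,v0) N0.N1=(dead,v1) N0.N2=(alive,v0) | N1.N0=(alive,v0) N1.N1=(dead,v1) N1.N2=(alive,v0)
Op 5: gossip N2<->N1 -> N2.N0=(alive,v0) N2.N1=(dead,v1) N2.N2=(alive,v0) | N1.N0=(alive,v0) N1.N1=(dead,v1) N1.N2=(alive,v0)
Op 6: gossip N2<->N1 -> N2.N0=(alive,v0) N2.N1=(dead,v1) N2.N2=(alive,v0) | N1.N0=(alive,v0) N1.N1=(dead,v1) N1.N2=(alive,v0)
Op 7: N2 marks N1=dead -> (dead,v2)
Op 8: N0 marks N2=suspect -> (suspect,v1)
Op 9: N1 marks N1=suspect -> (suspect,v2)
Op 10: N2 marks N1=suspect -> (suspect,v3)
Op 11: gossip N2<->N0 -> N2.N0=(alive,v0) N2.N1=(suspect,v3) N2.N2=(suspect,v1) | N0.N0=(alive,v0) N0.N1=(suspect,v3) N0.N2=(suspect,v1)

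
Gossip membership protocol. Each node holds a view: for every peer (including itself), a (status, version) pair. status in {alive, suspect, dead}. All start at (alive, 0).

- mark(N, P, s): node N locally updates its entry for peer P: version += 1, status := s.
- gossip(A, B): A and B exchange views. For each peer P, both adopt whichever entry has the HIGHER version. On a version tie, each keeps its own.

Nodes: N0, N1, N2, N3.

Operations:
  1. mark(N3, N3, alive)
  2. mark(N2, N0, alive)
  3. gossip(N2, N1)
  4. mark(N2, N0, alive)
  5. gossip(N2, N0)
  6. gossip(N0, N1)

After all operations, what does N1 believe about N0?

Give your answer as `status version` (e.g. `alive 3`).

Answer: alive 2

Derivation:
Op 1: N3 marks N3=alive -> (alive,v1)
Op 2: N2 marks N0=alive -> (alive,v1)
Op 3: gossip N2<->N1 -> N2.N0=(alive,v1) N2.N1=(alive,v0) N2.N2=(alive,v0) N2.N3=(alive,v0) | N1.N0=(alive,v1) N1.N1=(alive,v0) N1.N2=(alive,v0) N1.N3=(alive,v0)
Op 4: N2 marks N0=alive -> (alive,v2)
Op 5: gossip N2<->N0 -> N2.N0=(alive,v2) N2.N1=(alive,v0) N2.N2=(alive,v0) N2.N3=(alive,v0) | N0.N0=(alive,v2) N0.N1=(alive,v0) N0.N2=(alive,v0) N0.N3=(alive,v0)
Op 6: gossip N0<->N1 -> N0.N0=(alive,v2) N0.N1=(alive,v0) N0.N2=(alive,v0) N0.N3=(alive,v0) | N1.N0=(alive,v2) N1.N1=(alive,v0) N1.N2=(alive,v0) N1.N3=(alive,v0)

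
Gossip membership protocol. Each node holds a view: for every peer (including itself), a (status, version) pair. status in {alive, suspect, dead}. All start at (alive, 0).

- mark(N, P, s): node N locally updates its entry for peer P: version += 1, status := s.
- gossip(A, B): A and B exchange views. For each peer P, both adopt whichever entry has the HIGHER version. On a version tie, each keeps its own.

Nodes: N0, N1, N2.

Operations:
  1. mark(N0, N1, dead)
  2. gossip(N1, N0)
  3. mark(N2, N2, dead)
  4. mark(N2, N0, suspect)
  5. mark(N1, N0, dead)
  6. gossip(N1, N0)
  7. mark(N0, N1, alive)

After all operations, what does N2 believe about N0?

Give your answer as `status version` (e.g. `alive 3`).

Op 1: N0 marks N1=dead -> (dead,v1)
Op 2: gossip N1<->N0 -> N1.N0=(alive,v0) N1.N1=(dead,v1) N1.N2=(alive,v0) | N0.N0=(alive,v0) N0.N1=(dead,v1) N0.N2=(alive,v0)
Op 3: N2 marks N2=dead -> (dead,v1)
Op 4: N2 marks N0=suspect -> (suspect,v1)
Op 5: N1 marks N0=dead -> (dead,v1)
Op 6: gossip N1<->N0 -> N1.N0=(dead,v1) N1.N1=(dead,v1) N1.N2=(alive,v0) | N0.N0=(dead,v1) N0.N1=(dead,v1) N0.N2=(alive,v0)
Op 7: N0 marks N1=alive -> (alive,v2)

Answer: suspect 1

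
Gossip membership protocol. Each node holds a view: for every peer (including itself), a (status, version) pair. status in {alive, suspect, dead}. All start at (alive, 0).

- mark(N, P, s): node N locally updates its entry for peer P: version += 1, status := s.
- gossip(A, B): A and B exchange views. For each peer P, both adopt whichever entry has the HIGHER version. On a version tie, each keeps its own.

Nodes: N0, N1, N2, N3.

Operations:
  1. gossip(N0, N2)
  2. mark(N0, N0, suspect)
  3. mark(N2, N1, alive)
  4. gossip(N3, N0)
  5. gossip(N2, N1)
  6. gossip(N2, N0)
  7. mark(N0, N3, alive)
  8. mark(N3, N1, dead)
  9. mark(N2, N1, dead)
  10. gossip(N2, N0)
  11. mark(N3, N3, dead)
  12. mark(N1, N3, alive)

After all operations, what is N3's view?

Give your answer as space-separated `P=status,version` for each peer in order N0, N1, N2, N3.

Answer: N0=suspect,1 N1=dead,1 N2=alive,0 N3=dead,1

Derivation:
Op 1: gossip N0<->N2 -> N0.N0=(alive,v0) N0.N1=(alive,v0) N0.N2=(alive,v0) N0.N3=(alive,v0) | N2.N0=(alive,v0) N2.N1=(alive,v0) N2.N2=(alive,v0) N2.N3=(alive,v0)
Op 2: N0 marks N0=suspect -> (suspect,v1)
Op 3: N2 marks N1=alive -> (alive,v1)
Op 4: gossip N3<->N0 -> N3.N0=(suspect,v1) N3.N1=(alive,v0) N3.N2=(alive,v0) N3.N3=(alive,v0) | N0.N0=(suspect,v1) N0.N1=(alive,v0) N0.N2=(alive,v0) N0.N3=(alive,v0)
Op 5: gossip N2<->N1 -> N2.N0=(alive,v0) N2.N1=(alive,v1) N2.N2=(alive,v0) N2.N3=(alive,v0) | N1.N0=(alive,v0) N1.N1=(alive,v1) N1.N2=(alive,v0) N1.N3=(alive,v0)
Op 6: gossip N2<->N0 -> N2.N0=(suspect,v1) N2.N1=(alive,v1) N2.N2=(alive,v0) N2.N3=(alive,v0) | N0.N0=(suspect,v1) N0.N1=(alive,v1) N0.N2=(alive,v0) N0.N3=(alive,v0)
Op 7: N0 marks N3=alive -> (alive,v1)
Op 8: N3 marks N1=dead -> (dead,v1)
Op 9: N2 marks N1=dead -> (dead,v2)
Op 10: gossip N2<->N0 -> N2.N0=(suspect,v1) N2.N1=(dead,v2) N2.N2=(alive,v0) N2.N3=(alive,v1) | N0.N0=(suspect,v1) N0.N1=(dead,v2) N0.N2=(alive,v0) N0.N3=(alive,v1)
Op 11: N3 marks N3=dead -> (dead,v1)
Op 12: N1 marks N3=alive -> (alive,v1)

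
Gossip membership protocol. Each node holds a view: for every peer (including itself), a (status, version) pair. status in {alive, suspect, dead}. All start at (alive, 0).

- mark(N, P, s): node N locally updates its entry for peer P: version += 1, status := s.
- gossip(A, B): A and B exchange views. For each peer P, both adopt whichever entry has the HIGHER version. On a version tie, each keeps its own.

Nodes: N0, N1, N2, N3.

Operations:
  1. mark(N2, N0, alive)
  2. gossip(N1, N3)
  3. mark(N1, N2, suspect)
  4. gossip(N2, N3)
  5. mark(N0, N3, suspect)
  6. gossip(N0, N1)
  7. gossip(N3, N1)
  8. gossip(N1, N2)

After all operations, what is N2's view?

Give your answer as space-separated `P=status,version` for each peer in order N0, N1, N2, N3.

Op 1: N2 marks N0=alive -> (alive,v1)
Op 2: gossip N1<->N3 -> N1.N0=(alive,v0) N1.N1=(alive,v0) N1.N2=(alive,v0) N1.N3=(alive,v0) | N3.N0=(alive,v0) N3.N1=(alive,v0) N3.N2=(alive,v0) N3.N3=(alive,v0)
Op 3: N1 marks N2=suspect -> (suspect,v1)
Op 4: gossip N2<->N3 -> N2.N0=(alive,v1) N2.N1=(alive,v0) N2.N2=(alive,v0) N2.N3=(alive,v0) | N3.N0=(alive,v1) N3.N1=(alive,v0) N3.N2=(alive,v0) N3.N3=(alive,v0)
Op 5: N0 marks N3=suspect -> (suspect,v1)
Op 6: gossip N0<->N1 -> N0.N0=(alive,v0) N0.N1=(alive,v0) N0.N2=(suspect,v1) N0.N3=(suspect,v1) | N1.N0=(alive,v0) N1.N1=(alive,v0) N1.N2=(suspect,v1) N1.N3=(suspect,v1)
Op 7: gossip N3<->N1 -> N3.N0=(alive,v1) N3.N1=(alive,v0) N3.N2=(suspect,v1) N3.N3=(suspect,v1) | N1.N0=(alive,v1) N1.N1=(alive,v0) N1.N2=(suspect,v1) N1.N3=(suspect,v1)
Op 8: gossip N1<->N2 -> N1.N0=(alive,v1) N1.N1=(alive,v0) N1.N2=(suspect,v1) N1.N3=(suspect,v1) | N2.N0=(alive,v1) N2.N1=(alive,v0) N2.N2=(suspect,v1) N2.N3=(suspect,v1)

Answer: N0=alive,1 N1=alive,0 N2=suspect,1 N3=suspect,1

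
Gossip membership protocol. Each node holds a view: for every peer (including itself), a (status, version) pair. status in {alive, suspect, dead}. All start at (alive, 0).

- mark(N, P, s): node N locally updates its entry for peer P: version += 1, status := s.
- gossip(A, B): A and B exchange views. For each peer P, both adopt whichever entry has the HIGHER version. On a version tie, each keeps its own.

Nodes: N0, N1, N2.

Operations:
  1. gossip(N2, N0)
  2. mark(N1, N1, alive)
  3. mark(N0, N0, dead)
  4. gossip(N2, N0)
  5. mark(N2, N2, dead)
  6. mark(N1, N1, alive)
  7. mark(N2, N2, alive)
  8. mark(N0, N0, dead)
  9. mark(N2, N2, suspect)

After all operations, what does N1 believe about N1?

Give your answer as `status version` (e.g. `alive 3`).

Op 1: gossip N2<->N0 -> N2.N0=(alive,v0) N2.N1=(alive,v0) N2.N2=(alive,v0) | N0.N0=(alive,v0) N0.N1=(alive,v0) N0.N2=(alive,v0)
Op 2: N1 marks N1=alive -> (alive,v1)
Op 3: N0 marks N0=dead -> (dead,v1)
Op 4: gossip N2<->N0 -> N2.N0=(dead,v1) N2.N1=(alive,v0) N2.N2=(alive,v0) | N0.N0=(dead,v1) N0.N1=(alive,v0) N0.N2=(alive,v0)
Op 5: N2 marks N2=dead -> (dead,v1)
Op 6: N1 marks N1=alive -> (alive,v2)
Op 7: N2 marks N2=alive -> (alive,v2)
Op 8: N0 marks N0=dead -> (dead,v2)
Op 9: N2 marks N2=suspect -> (suspect,v3)

Answer: alive 2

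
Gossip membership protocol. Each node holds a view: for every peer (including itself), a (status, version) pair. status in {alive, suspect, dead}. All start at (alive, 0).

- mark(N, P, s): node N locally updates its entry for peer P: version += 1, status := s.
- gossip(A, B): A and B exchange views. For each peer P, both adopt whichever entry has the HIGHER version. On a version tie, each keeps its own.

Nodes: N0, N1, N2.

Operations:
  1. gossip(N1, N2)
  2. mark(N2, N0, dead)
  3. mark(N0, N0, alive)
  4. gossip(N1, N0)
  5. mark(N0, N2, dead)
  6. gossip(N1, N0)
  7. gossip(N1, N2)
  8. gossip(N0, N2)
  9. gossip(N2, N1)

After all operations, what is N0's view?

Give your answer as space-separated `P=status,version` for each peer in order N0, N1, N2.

Answer: N0=alive,1 N1=alive,0 N2=dead,1

Derivation:
Op 1: gossip N1<->N2 -> N1.N0=(alive,v0) N1.N1=(alive,v0) N1.N2=(alive,v0) | N2.N0=(alive,v0) N2.N1=(alive,v0) N2.N2=(alive,v0)
Op 2: N2 marks N0=dead -> (dead,v1)
Op 3: N0 marks N0=alive -> (alive,v1)
Op 4: gossip N1<->N0 -> N1.N0=(alive,v1) N1.N1=(alive,v0) N1.N2=(alive,v0) | N0.N0=(alive,v1) N0.N1=(alive,v0) N0.N2=(alive,v0)
Op 5: N0 marks N2=dead -> (dead,v1)
Op 6: gossip N1<->N0 -> N1.N0=(alive,v1) N1.N1=(alive,v0) N1.N2=(dead,v1) | N0.N0=(alive,v1) N0.N1=(alive,v0) N0.N2=(dead,v1)
Op 7: gossip N1<->N2 -> N1.N0=(alive,v1) N1.N1=(alive,v0) N1.N2=(dead,v1) | N2.N0=(dead,v1) N2.N1=(alive,v0) N2.N2=(dead,v1)
Op 8: gossip N0<->N2 -> N0.N0=(alive,v1) N0.N1=(alive,v0) N0.N2=(dead,v1) | N2.N0=(dead,v1) N2.N1=(alive,v0) N2.N2=(dead,v1)
Op 9: gossip N2<->N1 -> N2.N0=(dead,v1) N2.N1=(alive,v0) N2.N2=(dead,v1) | N1.N0=(alive,v1) N1.N1=(alive,v0) N1.N2=(dead,v1)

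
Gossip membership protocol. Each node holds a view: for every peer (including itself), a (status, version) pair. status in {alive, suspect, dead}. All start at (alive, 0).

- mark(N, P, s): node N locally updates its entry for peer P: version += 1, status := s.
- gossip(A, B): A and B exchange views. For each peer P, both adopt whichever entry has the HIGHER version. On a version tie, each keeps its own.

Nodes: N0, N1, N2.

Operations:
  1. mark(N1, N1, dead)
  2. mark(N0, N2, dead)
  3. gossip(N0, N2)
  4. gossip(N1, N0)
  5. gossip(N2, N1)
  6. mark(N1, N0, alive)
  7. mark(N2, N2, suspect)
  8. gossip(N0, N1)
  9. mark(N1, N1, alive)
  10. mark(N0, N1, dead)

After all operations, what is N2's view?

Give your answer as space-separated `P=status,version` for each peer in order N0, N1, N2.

Answer: N0=alive,0 N1=dead,1 N2=suspect,2

Derivation:
Op 1: N1 marks N1=dead -> (dead,v1)
Op 2: N0 marks N2=dead -> (dead,v1)
Op 3: gossip N0<->N2 -> N0.N0=(alive,v0) N0.N1=(alive,v0) N0.N2=(dead,v1) | N2.N0=(alive,v0) N2.N1=(alive,v0) N2.N2=(dead,v1)
Op 4: gossip N1<->N0 -> N1.N0=(alive,v0) N1.N1=(dead,v1) N1.N2=(dead,v1) | N0.N0=(alive,v0) N0.N1=(dead,v1) N0.N2=(dead,v1)
Op 5: gossip N2<->N1 -> N2.N0=(alive,v0) N2.N1=(dead,v1) N2.N2=(dead,v1) | N1.N0=(alive,v0) N1.N1=(dead,v1) N1.N2=(dead,v1)
Op 6: N1 marks N0=alive -> (alive,v1)
Op 7: N2 marks N2=suspect -> (suspect,v2)
Op 8: gossip N0<->N1 -> N0.N0=(alive,v1) N0.N1=(dead,v1) N0.N2=(dead,v1) | N1.N0=(alive,v1) N1.N1=(dead,v1) N1.N2=(dead,v1)
Op 9: N1 marks N1=alive -> (alive,v2)
Op 10: N0 marks N1=dead -> (dead,v2)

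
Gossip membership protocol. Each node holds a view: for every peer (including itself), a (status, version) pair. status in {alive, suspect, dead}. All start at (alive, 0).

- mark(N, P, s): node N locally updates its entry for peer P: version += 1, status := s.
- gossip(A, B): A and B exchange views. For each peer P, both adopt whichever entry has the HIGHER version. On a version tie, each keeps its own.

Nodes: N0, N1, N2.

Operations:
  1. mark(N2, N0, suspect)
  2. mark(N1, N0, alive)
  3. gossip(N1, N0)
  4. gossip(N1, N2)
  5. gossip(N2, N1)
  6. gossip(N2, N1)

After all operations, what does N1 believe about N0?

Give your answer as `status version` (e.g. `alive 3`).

Op 1: N2 marks N0=suspect -> (suspect,v1)
Op 2: N1 marks N0=alive -> (alive,v1)
Op 3: gossip N1<->N0 -> N1.N0=(alive,v1) N1.N1=(alive,v0) N1.N2=(alive,v0) | N0.N0=(alive,v1) N0.N1=(alive,v0) N0.N2=(alive,v0)
Op 4: gossip N1<->N2 -> N1.N0=(alive,v1) N1.N1=(alive,v0) N1.N2=(alive,v0) | N2.N0=(suspect,v1) N2.N1=(alive,v0) N2.N2=(alive,v0)
Op 5: gossip N2<->N1 -> N2.N0=(suspect,v1) N2.N1=(alive,v0) N2.N2=(alive,v0) | N1.N0=(alive,v1) N1.N1=(alive,v0) N1.N2=(alive,v0)
Op 6: gossip N2<->N1 -> N2.N0=(suspect,v1) N2.N1=(alive,v0) N2.N2=(alive,v0) | N1.N0=(alive,v1) N1.N1=(alive,v0) N1.N2=(alive,v0)

Answer: alive 1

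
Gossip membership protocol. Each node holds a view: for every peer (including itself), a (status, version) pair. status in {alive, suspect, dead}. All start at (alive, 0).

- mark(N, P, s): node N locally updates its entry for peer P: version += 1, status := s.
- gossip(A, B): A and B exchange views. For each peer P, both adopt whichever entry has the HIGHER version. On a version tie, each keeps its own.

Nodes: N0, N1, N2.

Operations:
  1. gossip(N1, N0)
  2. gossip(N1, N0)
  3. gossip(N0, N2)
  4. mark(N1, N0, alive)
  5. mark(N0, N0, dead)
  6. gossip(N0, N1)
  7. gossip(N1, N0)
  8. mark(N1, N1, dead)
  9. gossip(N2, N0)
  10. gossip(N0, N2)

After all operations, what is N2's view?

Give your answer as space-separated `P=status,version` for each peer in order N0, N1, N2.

Answer: N0=dead,1 N1=alive,0 N2=alive,0

Derivation:
Op 1: gossip N1<->N0 -> N1.N0=(alive,v0) N1.N1=(alive,v0) N1.N2=(alive,v0) | N0.N0=(alive,v0) N0.N1=(alive,v0) N0.N2=(alive,v0)
Op 2: gossip N1<->N0 -> N1.N0=(alive,v0) N1.N1=(alive,v0) N1.N2=(alive,v0) | N0.N0=(alive,v0) N0.N1=(alive,v0) N0.N2=(alive,v0)
Op 3: gossip N0<->N2 -> N0.N0=(alive,v0) N0.N1=(alive,v0) N0.N2=(alive,v0) | N2.N0=(alive,v0) N2.N1=(alive,v0) N2.N2=(alive,v0)
Op 4: N1 marks N0=alive -> (alive,v1)
Op 5: N0 marks N0=dead -> (dead,v1)
Op 6: gossip N0<->N1 -> N0.N0=(dead,v1) N0.N1=(alive,v0) N0.N2=(alive,v0) | N1.N0=(alive,v1) N1.N1=(alive,v0) N1.N2=(alive,v0)
Op 7: gossip N1<->N0 -> N1.N0=(alive,v1) N1.N1=(alive,v0) N1.N2=(alive,v0) | N0.N0=(dead,v1) N0.N1=(alive,v0) N0.N2=(alive,v0)
Op 8: N1 marks N1=dead -> (dead,v1)
Op 9: gossip N2<->N0 -> N2.N0=(dead,v1) N2.N1=(alive,v0) N2.N2=(alive,v0) | N0.N0=(dead,v1) N0.N1=(alive,v0) N0.N2=(alive,v0)
Op 10: gossip N0<->N2 -> N0.N0=(dead,v1) N0.N1=(alive,v0) N0.N2=(alive,v0) | N2.N0=(dead,v1) N2.N1=(alive,v0) N2.N2=(alive,v0)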